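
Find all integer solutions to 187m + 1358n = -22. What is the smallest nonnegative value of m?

gcd(1358, 187):
  1358 = 7*187 + 49
  187 = 3*49 + 40
  49 = 1*40 + 9
  40 = 4*9 + 4
  9 = 2*4 + 1
  4 = 4*1
so gcd(1358, 187) = 1.
1 divides -22, so solutions exist.
Back-substitute for Bézout coefficients:
  1 = 9 - 2*4
  ... = 187*(-305) + 1358*(42)
Scale by -22/1 = -22: (m₀, n₀) = (6710, -924).
General solution: m = 6710 + 1358t, n = -924 - 187t for integer t.
m ≥ 0: smallest is 6710 mod 1358 = 1278 (at t = -4), with n = -176.

1278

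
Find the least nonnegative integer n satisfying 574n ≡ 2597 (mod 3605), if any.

gcd(3605, 574):
  3605 = 6·574 + 161
  574 = 3·161 + 91
  161 = 1·91 + 70
  91 = 1·70 + 21
  70 = 3·21 + 7
  21 = 3·7
so gcd(3605, 574) = 7.
7 divides 2597, so solutions exist.
Back-substitute for Bézout coefficients:
  7 = 70 - 3·21
  ... = 574·(-157) + 3605·(25)
So 574·(-157) ≡ 7 (mod 3605); multiply by 371: n ≡ -58247 (mod 515).
Smallest nonnegative: n = -58247 mod 515 = 463.

463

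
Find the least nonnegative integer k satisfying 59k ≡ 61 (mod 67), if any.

51

gcd(67, 59) = 1.
1 divides 61, so solutions exist.
By Bézout, 59×(25) + 67×(-22) = 1.
So 59×(25) ≡ 1 (mod 67); multiply by 61: k ≡ 1525 (mod 67).
Smallest nonnegative: k = 1525 mod 67 = 51.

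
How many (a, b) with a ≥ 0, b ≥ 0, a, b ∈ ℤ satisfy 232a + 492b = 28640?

gcd(492, 232):
  492 = 2*232 + 28
  232 = 8*28 + 8
  28 = 3*8 + 4
  8 = 2*4
so gcd(492, 232) = 4.
Back-substitute for Bézout coefficients:
  4 = 28 - 3*8
  ... = 232*(-53) + 492*(25)
Scale by 7160: one solution is (-379480, 179000). Reduce a mod 123: (98, 12).
General: a = 98 + 123t, b = 12 - 58t.
a ≥ 0 ⇒ t ≥ 0; b ≥ 0 ⇒ t ≤ 0. So t ∈ [0, 0]: 1 solution.

1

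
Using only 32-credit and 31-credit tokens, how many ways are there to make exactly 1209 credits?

2

Need nonnegative integers with 32j + 31k = 1209.
gcd(32, 31) = 1, and 32·(1) + 31·(-1) = 1.
So (j₀, k₀) = (1209, -1209); general j = 1209 + 31t, k = -1209 - 32t.
j ≥ 0 ⇒ t ≥ -39; k ≥ 0 ⇒ t ≤ -38. That's 2 values of t.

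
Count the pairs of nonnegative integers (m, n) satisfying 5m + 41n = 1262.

6

gcd(41, 5):
  41 = 8×5 + 1
  5 = 5×1
so gcd(41, 5) = 1.
Back-substitute for Bézout coefficients:
  1 = 41 - 8×5
  ... = 5×(-8) + 41×(1)
Scale by 1262: one solution is (-10096, 1262). Reduce m mod 41: (31, 27).
General: m = 31 + 41t, n = 27 - 5t.
m ≥ 0 ⇒ t ≥ 0; n ≥ 0 ⇒ t ≤ 5. So t ∈ [0, 5]: 6 solutions.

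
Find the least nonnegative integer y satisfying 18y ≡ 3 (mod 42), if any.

no solution

gcd(42, 18) = 6.
6 does not divide 3, so the congruence has no solution.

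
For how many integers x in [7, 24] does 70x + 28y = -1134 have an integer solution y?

9

gcd(70, 28) = 14.
By Bézout, 70·(1) + 28·(-2) = 14.
Particular solution: (1, -43).
General solution: x = 1 + 2t, y = -43 - 5t for integer t.
7 ≤ 1 + 2t ≤ 24 gives t ∈ [3, 11], which is 9 values.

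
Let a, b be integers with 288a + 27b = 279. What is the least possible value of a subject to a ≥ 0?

gcd(288, 27) = 9  (288 = 10×27 + 18, 27 = 1×18 + 9, 18 = 2×9).
9 divides 279, so solutions exist.
Back-substituting, 288×(-1) + 27×(11) = 9.
Scale by 279/9 = 31: (a₀, b₀) = (-31, 341).
General solution: a = -31 + 3t, b = 341 - 32t for integer t.
a ≥ 0: smallest is -31 mod 3 = 2 (at t = 11), with b = -11.

2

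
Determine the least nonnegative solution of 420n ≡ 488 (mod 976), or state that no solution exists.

122

gcd(976, 420) = 4.
4 divides 488, so solutions exist.
By Bézout, 420·(-79) + 976·(34) = 4.
So 420·(-79) ≡ 4 (mod 976); multiply by 122: n ≡ -9638 (mod 244).
Smallest nonnegative: n = -9638 mod 244 = 122.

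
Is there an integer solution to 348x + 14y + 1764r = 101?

gcd(348, 14) = 2  (348 = 24×14 + 12, 14 = 1×12 + 2, 12 = 6×2).
gcd(2, 1764) = 2.
2 does not divide 101 (remainder 1), so no integer solutions.

no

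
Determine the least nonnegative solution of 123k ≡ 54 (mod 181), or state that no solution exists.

49

gcd(181, 123) = 1.
1 divides 54, so solutions exist.
By Bézout, 123·(78) + 181·(-53) = 1.
So 123·(78) ≡ 1 (mod 181); multiply by 54: k ≡ 4212 (mod 181).
Smallest nonnegative: k = 4212 mod 181 = 49.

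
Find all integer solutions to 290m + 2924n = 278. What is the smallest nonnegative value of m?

737

gcd(2924, 290) = 2  (2924 = 10×290 + 24, 290 = 12×24 + 2, 24 = 12×2).
2 divides 278, so solutions exist.
Back-substituting, 290×(121) + 2924×(-12) = 2.
Scale by 278/2 = 139: (m₀, n₀) = (16819, -1668).
General solution: m = 16819 + 1462t, n = -1668 - 145t for integer t.
m ≥ 0: smallest is 16819 mod 1462 = 737 (at t = -11), with n = -73.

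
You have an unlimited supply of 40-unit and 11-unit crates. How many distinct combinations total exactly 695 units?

Need nonnegative integers with 40j + 11k = 695.
gcd(40, 11) = 1, and 40·(-3) + 11·(11) = 1.
So (j₀, k₀) = (-2085, 7645); general j = -2085 + 11t, k = 7645 - 40t.
j ≥ 0 ⇒ t ≥ 190; k ≥ 0 ⇒ t ≤ 191. That's 2 values of t.

2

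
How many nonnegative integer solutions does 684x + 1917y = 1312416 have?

gcd(1917, 684) = 9  (1917 = 2×684 + 549, 684 = 1×549 + 135, 549 = 4×135 + 9, 135 = 15×9).
Back-substituting, 684×(-14) + 1917×(5) = 9.
Scale by 145824: one solution is (-2041536, 729120). Reduce x mod 213: (69, 660).
General: x = 69 + 213t, y = 660 - 76t.
x ≥ 0 ⇒ t ≥ 0; y ≥ 0 ⇒ t ≤ 8. So t ∈ [0, 8]: 9 solutions.

9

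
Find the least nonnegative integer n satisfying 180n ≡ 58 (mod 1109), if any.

1097

gcd(1109, 180) = 1  (1109 = 6*180 + 29, 180 = 6*29 + 6, 29 = 4*6 + 5, 6 = 1*5 + 1, 5 = 5*1).
1 divides 58, so solutions exist.
Back-substituting, 180*(191) + 1109*(-31) = 1.
So 180*(191) ≡ 1 (mod 1109); multiply by 58: n ≡ 11078 (mod 1109).
Smallest nonnegative: n = 11078 mod 1109 = 1097.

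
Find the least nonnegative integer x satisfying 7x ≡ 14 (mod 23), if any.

2

gcd(23, 7):
  23 = 3·7 + 2
  7 = 3·2 + 1
  2 = 2·1
so gcd(23, 7) = 1.
1 divides 14, so solutions exist.
Back-substitute for Bézout coefficients:
  1 = 7 - 3·2
  ... = 7·(10) + 23·(-3)
So 7·(10) ≡ 1 (mod 23); multiply by 14: x ≡ 140 (mod 23).
Smallest nonnegative: x = 140 mod 23 = 2.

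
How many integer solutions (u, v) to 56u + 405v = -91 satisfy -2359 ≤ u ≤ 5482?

gcd(405, 56) = 1.
By Bézout, 56×(-94) + 405×(13) = 1.
Particular solution: (49, -7).
General solution: u = 49 + 405t, v = -7 - 56t for integer t.
-2359 ≤ 49 + 405t ≤ 5482 gives t ∈ [-5, 13], which is 19 values.

19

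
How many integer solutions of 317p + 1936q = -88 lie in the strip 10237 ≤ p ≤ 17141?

4

gcd(1936, 317) = 1  (1936 = 6·317 + 34, 317 = 9·34 + 11, 34 = 3·11 + 1, 11 = 11·1).
Back-substituting, 317·(-171) + 1936·(28) = 1.
Scale by -88: particular solution (15048, -2464); reduce p mod 1936: (1496, -245).
General solution: p = 1496 + 1936t, q = -245 - 317t for integer t.
10237 ≤ 1496 + 1936t ≤ 17141 gives t ∈ [5, 8], which is 4 values.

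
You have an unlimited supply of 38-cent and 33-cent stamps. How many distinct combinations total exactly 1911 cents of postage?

Need nonnegative integers with 38j + 33k = 1911.
gcd(38, 33) = 1, and 38·(-13) + 33·(15) = 1.
So (j₀, k₀) = (-24843, 28665); general j = -24843 + 33t, k = 28665 - 38t.
j ≥ 0 ⇒ t ≥ 753; k ≥ 0 ⇒ t ≤ 754. That's 2 values of t.

2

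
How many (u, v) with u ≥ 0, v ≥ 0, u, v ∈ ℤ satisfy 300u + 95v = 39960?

gcd(300, 95) = 5.
By Bézout, 300×(-6) + 95×(19) = 5.
One solution: (4, 408).
General: u = 4 + 19t, v = 408 - 60t.
u ≥ 0 ⇒ t ≥ 0; v ≥ 0 ⇒ t ≤ 6. So t ∈ [0, 6]: 7 solutions.

7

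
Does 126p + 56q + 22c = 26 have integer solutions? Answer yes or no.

gcd(126, 56) = 14  (126 = 2·56 + 14, 56 = 4·14).
gcd(14, 22) = 2.
2 divides 26, so integer solutions exist.

yes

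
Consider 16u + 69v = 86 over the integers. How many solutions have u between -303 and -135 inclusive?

2

gcd(69, 16):
  69 = 4·16 + 5
  16 = 3·5 + 1
  5 = 5·1
so gcd(69, 16) = 1.
Back-substitute for Bézout coefficients:
  1 = 16 - 3·5
  ... = 16·(13) + 69·(-3)
Scale by 86: particular solution (1118, -258); reduce u mod 69: (14, -2).
General solution: u = 14 + 69t, v = -2 - 16t for integer t.
-303 ≤ 14 + 69t ≤ -135 gives t ∈ [-4, -3], which is 2 values.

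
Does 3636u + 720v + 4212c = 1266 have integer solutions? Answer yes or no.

gcd(3636, 720) = 36  (3636 = 5×720 + 36, 720 = 20×36).
gcd(36, 4212) = 36.
36 does not divide 1266 (remainder 6), so no integer solutions.

no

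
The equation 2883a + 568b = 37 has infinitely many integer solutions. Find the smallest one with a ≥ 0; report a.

199

gcd(2883, 568) = 1.
1 divides 37, so solutions exist.
By Bézout, 2883*(251) + 568*(-1274) = 1.
Scale by 37/1 = 37: (a₀, b₀) = (9287, -47138).
General solution: a = 9287 + 568t, b = -47138 - 2883t for integer t.
a ≥ 0: smallest is 9287 mod 568 = 199 (at t = -16), with b = -1010.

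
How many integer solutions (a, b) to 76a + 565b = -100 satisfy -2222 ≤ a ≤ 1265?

gcd(565, 76) = 1.
By Bézout, 76×(171) + 565×(-23) = 1.
Particular solution: (415, -56).
General solution: a = 415 + 565t, b = -56 - 76t for integer t.
-2222 ≤ 415 + 565t ≤ 1265 gives t ∈ [-4, 1], which is 6 values.

6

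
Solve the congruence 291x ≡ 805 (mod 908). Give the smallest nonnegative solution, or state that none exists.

839

gcd(908, 291):
  908 = 3·291 + 35
  291 = 8·35 + 11
  35 = 3·11 + 2
  11 = 5·2 + 1
  2 = 2·1
so gcd(908, 291) = 1.
1 divides 805, so solutions exist.
Back-substitute for Bézout coefficients:
  1 = 11 - 5·2
  ... = 291·(415) + 908·(-133)
So 291·(415) ≡ 1 (mod 908); multiply by 805: x ≡ 334075 (mod 908).
Smallest nonnegative: x = 334075 mod 908 = 839.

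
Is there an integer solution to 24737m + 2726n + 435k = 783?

gcd(24737, 2726) = 29.
gcd(29, 435) = 29.
29 divides 783, so integer solutions exist.

yes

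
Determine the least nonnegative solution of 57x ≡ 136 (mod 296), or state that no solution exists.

gcd(296, 57):
  296 = 5*57 + 11
  57 = 5*11 + 2
  11 = 5*2 + 1
  2 = 2*1
so gcd(296, 57) = 1.
1 divides 136, so solutions exist.
Back-substitute for Bézout coefficients:
  1 = 11 - 5*2
  ... = 57*(-135) + 296*(26)
So 57*(-135) ≡ 1 (mod 296); multiply by 136: x ≡ -18360 (mod 296).
Smallest nonnegative: x = -18360 mod 296 = 288.

288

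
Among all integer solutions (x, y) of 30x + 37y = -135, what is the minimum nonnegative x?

gcd(37, 30):
  37 = 1*30 + 7
  30 = 4*7 + 2
  7 = 3*2 + 1
  2 = 2*1
so gcd(37, 30) = 1.
1 divides -135, so solutions exist.
Back-substitute for Bézout coefficients:
  1 = 7 - 3*2
  ... = 30*(-16) + 37*(13)
Scale by -135/1 = -135: (x₀, y₀) = (2160, -1755).
General solution: x = 2160 + 37t, y = -1755 - 30t for integer t.
x ≥ 0: smallest is 2160 mod 37 = 14 (at t = -58), with y = -15.

14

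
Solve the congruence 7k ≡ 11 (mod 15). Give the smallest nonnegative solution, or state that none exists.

8

gcd(15, 7) = 1.
1 divides 11, so solutions exist.
By Bézout, 7*(-2) + 15*(1) = 1.
So 7*(-2) ≡ 1 (mod 15); multiply by 11: k ≡ -22 (mod 15).
Smallest nonnegative: k = -22 mod 15 = 8.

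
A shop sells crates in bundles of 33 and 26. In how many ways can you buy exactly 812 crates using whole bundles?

1

Need nonnegative integers with 33j + 26k = 812.
gcd(33, 26) = 1, and 33·(-11) + 26·(14) = 1.
So (j₀, k₀) = (-8932, 11368); general j = -8932 + 26t, k = 11368 - 33t.
j ≥ 0 ⇒ t ≥ 344; k ≥ 0 ⇒ t ≤ 344. That's 1 value of t.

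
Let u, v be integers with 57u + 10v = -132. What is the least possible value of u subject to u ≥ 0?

gcd(57, 10) = 1  (57 = 5*10 + 7, 10 = 1*7 + 3, 7 = 2*3 + 1, 3 = 3*1).
1 divides -132, so solutions exist.
Back-substituting, 57*(3) + 10*(-17) = 1.
Scale by -132/1 = -132: (u₀, v₀) = (-396, 2244).
General solution: u = -396 + 10t, v = 2244 - 57t for integer t.
u ≥ 0: smallest is -396 mod 10 = 4 (at t = 40), with v = -36.

4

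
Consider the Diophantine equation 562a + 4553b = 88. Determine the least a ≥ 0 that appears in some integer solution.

gcd(4553, 562) = 1  (4553 = 8×562 + 57, 562 = 9×57 + 49, 57 = 1×49 + 8, 49 = 6×8 + 1, 8 = 8×1).
1 divides 88, so solutions exist.
Back-substituting, 562×(559) + 4553×(-69) = 1.
Scale by 88/1 = 88: (a₀, b₀) = (49192, -6072).
General solution: a = 49192 + 4553t, b = -6072 - 562t for integer t.
a ≥ 0: smallest is 49192 mod 4553 = 3662 (at t = -10), with b = -452.

3662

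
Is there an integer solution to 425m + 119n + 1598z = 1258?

gcd(425, 119) = 17  (425 = 3*119 + 68, 119 = 1*68 + 51, 68 = 1*51 + 17, 51 = 3*17).
gcd(17, 1598) = 17.
17 divides 1258, so integer solutions exist.

yes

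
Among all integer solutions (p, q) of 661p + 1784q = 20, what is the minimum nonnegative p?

gcd(1784, 661):
  1784 = 2*661 + 462
  661 = 1*462 + 199
  462 = 2*199 + 64
  199 = 3*64 + 7
  64 = 9*7 + 1
  7 = 7*1
so gcd(1784, 661) = 1.
1 divides 20, so solutions exist.
Back-substitute for Bézout coefficients:
  1 = 64 - 9*7
  ... = 661*(-251) + 1784*(93)
Scale by 20/1 = 20: (p₀, q₀) = (-5020, 1860).
General solution: p = -5020 + 1784t, q = 1860 - 661t for integer t.
p ≥ 0: smallest is -5020 mod 1784 = 332 (at t = 3), with q = -123.

332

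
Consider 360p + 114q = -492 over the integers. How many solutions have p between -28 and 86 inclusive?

6

gcd(360, 114):
  360 = 3×114 + 18
  114 = 6×18 + 6
  18 = 3×6
so gcd(360, 114) = 6.
Back-substitute for Bézout coefficients:
  6 = 114 - 6×18
  ... = 360×(-6) + 114×(19)
Scale by -82: particular solution (492, -1558); reduce p mod 19: (17, -58).
General solution: p = 17 + 19t, q = -58 - 60t for integer t.
-28 ≤ 17 + 19t ≤ 86 gives t ∈ [-2, 3], which is 6 values.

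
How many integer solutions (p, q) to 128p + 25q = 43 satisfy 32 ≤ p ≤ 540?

20

gcd(128, 25) = 1.
By Bézout, 128*(-8) + 25*(41) = 1.
Particular solution: (6, -29).
General solution: p = 6 + 25t, q = -29 - 128t for integer t.
32 ≤ 6 + 25t ≤ 540 gives t ∈ [2, 21], which is 20 values.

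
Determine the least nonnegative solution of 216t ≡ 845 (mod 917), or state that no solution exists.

611

gcd(917, 216) = 1.
1 divides 845, so solutions exist.
By Bézout, 216·(-225) + 917·(53) = 1.
So 216·(-225) ≡ 1 (mod 917); multiply by 845: t ≡ -190125 (mod 917).
Smallest nonnegative: t = -190125 mod 917 = 611.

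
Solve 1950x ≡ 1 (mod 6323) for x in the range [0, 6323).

4906

gcd(6323, 1950):
  6323 = 3·1950 + 473
  1950 = 4·473 + 58
  473 = 8·58 + 9
  58 = 6·9 + 4
  9 = 2·4 + 1
  4 = 4·1
so gcd(6323, 1950) = 1.
Back-substitute for Bézout coefficients:
  1 = 9 - 2·4
  ... = 1950·(-1417) + 6323·(437)
So 1950·-1417 ≡ 1 (mod 6323), and -1417 mod 6323 = 4906.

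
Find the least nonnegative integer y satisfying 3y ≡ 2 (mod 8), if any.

gcd(8, 3) = 1  (8 = 2*3 + 2, 3 = 1*2 + 1, 2 = 2*1).
1 divides 2, so solutions exist.
Back-substituting, 3*(3) + 8*(-1) = 1.
So 3*(3) ≡ 1 (mod 8); multiply by 2: y ≡ 6 (mod 8).
Smallest nonnegative: y = 6 mod 8 = 6.

6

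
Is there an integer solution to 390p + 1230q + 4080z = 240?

gcd(1230, 390) = 30  (1230 = 3·390 + 60, 390 = 6·60 + 30, 60 = 2·30).
gcd(30, 4080) = 30.
30 divides 240, so integer solutions exist.

yes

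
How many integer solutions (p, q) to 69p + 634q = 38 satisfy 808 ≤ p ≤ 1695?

1

gcd(634, 69) = 1  (634 = 9*69 + 13, 69 = 5*13 + 4, 13 = 3*4 + 1, 4 = 4*1).
Back-substituting, 69*(-147) + 634*(16) = 1.
Scale by 38: particular solution (-5586, 608); reduce p mod 634: (120, -13).
General solution: p = 120 + 634t, q = -13 - 69t for integer t.
808 ≤ 120 + 634t ≤ 1695 gives t ∈ [2, 2], which is 1 value.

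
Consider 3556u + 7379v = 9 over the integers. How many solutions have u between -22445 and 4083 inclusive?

3

gcd(7379, 3556) = 1.
By Bézout, 3556*(608) + 7379*(-293) = 1.
Particular solution: (5472, -2637).
General solution: u = 5472 + 7379t, v = -2637 - 3556t for integer t.
-22445 ≤ 5472 + 7379t ≤ 4083 gives t ∈ [-3, -1], which is 3 values.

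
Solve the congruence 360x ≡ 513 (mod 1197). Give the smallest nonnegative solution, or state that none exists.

38

gcd(1197, 360) = 9.
9 divides 513, so solutions exist.
By Bézout, 360*(10) + 1197*(-3) = 9.
So 360*(10) ≡ 9 (mod 1197); multiply by 57: x ≡ 570 (mod 133).
Smallest nonnegative: x = 570 mod 133 = 38.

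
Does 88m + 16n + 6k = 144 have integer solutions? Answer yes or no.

yes

gcd(88, 16) = 8  (88 = 5·16 + 8, 16 = 2·8).
gcd(8, 6) = 2.
2 divides 144, so integer solutions exist.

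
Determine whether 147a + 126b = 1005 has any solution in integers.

no

gcd(147, 126) = 21.
21 does not divide 1005 (remainder 18), so no integer solutions.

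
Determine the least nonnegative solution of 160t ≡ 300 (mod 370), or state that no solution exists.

25

gcd(370, 160) = 10.
10 divides 300, so solutions exist.
By Bézout, 160×(7) + 370×(-3) = 10.
So 160×(7) ≡ 10 (mod 370); multiply by 30: t ≡ 210 (mod 37).
Smallest nonnegative: t = 210 mod 37 = 25.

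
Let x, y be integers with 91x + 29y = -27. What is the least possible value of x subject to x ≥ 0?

15

gcd(91, 29):
  91 = 3*29 + 4
  29 = 7*4 + 1
  4 = 4*1
so gcd(91, 29) = 1.
1 divides -27, so solutions exist.
Back-substitute for Bézout coefficients:
  1 = 29 - 7*4
  ... = 91*(-7) + 29*(22)
Scale by -27/1 = -27: (x₀, y₀) = (189, -594).
General solution: x = 189 + 29t, y = -594 - 91t for integer t.
x ≥ 0: smallest is 189 mod 29 = 15 (at t = -6), with y = -48.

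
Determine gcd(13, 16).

1

gcd(16, 13) = 1  (16 = 1·13 + 3, 13 = 4·3 + 1, 3 = 3·1).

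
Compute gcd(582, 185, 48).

1

gcd(582, 185):
  582 = 3*185 + 27
  185 = 6*27 + 23
  27 = 1*23 + 4
  23 = 5*4 + 3
  4 = 1*3 + 1
  3 = 3*1
so gcd(582, 185) = 1.
gcd(1, 48) = 1.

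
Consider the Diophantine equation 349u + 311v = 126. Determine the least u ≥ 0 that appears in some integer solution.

gcd(349, 311) = 1.
1 divides 126, so solutions exist.
By Bézout, 349×(-90) + 311×(101) = 1.
Scale by 126/1 = 126: (u₀, v₀) = (-11340, 12726).
General solution: u = -11340 + 311t, v = 12726 - 349t for integer t.
u ≥ 0: smallest is -11340 mod 311 = 167 (at t = 37), with v = -187.

167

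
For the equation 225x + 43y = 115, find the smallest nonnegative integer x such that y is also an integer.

33

gcd(225, 43):
  225 = 5*43 + 10
  43 = 4*10 + 3
  10 = 3*3 + 1
  3 = 3*1
so gcd(225, 43) = 1.
1 divides 115, so solutions exist.
Back-substitute for Bézout coefficients:
  1 = 10 - 3*3
  ... = 225*(13) + 43*(-68)
Scale by 115/1 = 115: (x₀, y₀) = (1495, -7820).
General solution: x = 1495 + 43t, y = -7820 - 225t for integer t.
x ≥ 0: smallest is 1495 mod 43 = 33 (at t = -34), with y = -170.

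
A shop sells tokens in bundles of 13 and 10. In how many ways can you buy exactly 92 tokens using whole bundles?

Need nonnegative integers with 13j + 10k = 92.
gcd(13, 10) = 1, and 13·(-3) + 10·(4) = 1.
So (j₀, k₀) = (-276, 368); general j = -276 + 10t, k = 368 - 13t.
j ≥ 0 ⇒ t ≥ 28; k ≥ 0 ⇒ t ≤ 28. That's 1 value of t.

1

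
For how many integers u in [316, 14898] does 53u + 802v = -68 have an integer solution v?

gcd(802, 53) = 1.
By Bézout, 53·(227) + 802·(-15) = 1.
Particular solution: (604, -40).
General solution: u = 604 + 802t, v = -40 - 53t for integer t.
316 ≤ 604 + 802t ≤ 14898 gives t ∈ [0, 17], which is 18 values.

18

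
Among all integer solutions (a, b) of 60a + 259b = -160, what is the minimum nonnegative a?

gcd(259, 60) = 1.
1 divides -160, so solutions exist.
By Bézout, 60×(-82) + 259×(19) = 1.
Scale by -160/1 = -160: (a₀, b₀) = (13120, -3040).
General solution: a = 13120 + 259t, b = -3040 - 60t for integer t.
a ≥ 0: smallest is 13120 mod 259 = 170 (at t = -50), with b = -40.

170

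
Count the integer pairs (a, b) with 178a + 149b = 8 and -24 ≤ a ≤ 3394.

gcd(178, 149) = 1.
By Bézout, 178×(36) + 149×(-43) = 1.
Particular solution: (139, -166).
General solution: a = 139 + 149t, b = -166 - 178t for integer t.
-24 ≤ 139 + 149t ≤ 3394 gives t ∈ [-1, 21], which is 23 values.

23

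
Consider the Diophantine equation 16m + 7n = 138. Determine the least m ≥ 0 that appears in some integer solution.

gcd(16, 7):
  16 = 2*7 + 2
  7 = 3*2 + 1
  2 = 2*1
so gcd(16, 7) = 1.
1 divides 138, so solutions exist.
Back-substitute for Bézout coefficients:
  1 = 7 - 3*2
  ... = 16*(-3) + 7*(7)
Scale by 138/1 = 138: (m₀, n₀) = (-414, 966).
General solution: m = -414 + 7t, n = 966 - 16t for integer t.
m ≥ 0: smallest is -414 mod 7 = 6 (at t = 60), with n = 6.

6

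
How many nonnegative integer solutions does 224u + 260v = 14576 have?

1

gcd(260, 224) = 4  (260 = 1·224 + 36, 224 = 6·36 + 8, 36 = 4·8 + 4, 8 = 2·4).
Back-substituting, 224·(-29) + 260·(25) = 4.
Scale by 3644: one solution is (-105676, 91100). Reduce u mod 65: (14, 44).
General: u = 14 + 65t, v = 44 - 56t.
u ≥ 0 ⇒ t ≥ 0; v ≥ 0 ⇒ t ≤ 0. So t ∈ [0, 0]: 1 solution.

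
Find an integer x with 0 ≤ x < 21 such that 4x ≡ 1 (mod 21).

16

gcd(21, 4) = 1.
By Bézout, 4·(-5) + 21·(1) = 1.
So 4·-5 ≡ 1 (mod 21), and -5 mod 21 = 16.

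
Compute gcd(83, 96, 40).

1

gcd(96, 83) = 1  (96 = 1·83 + 13, 83 = 6·13 + 5, 13 = 2·5 + 3, 5 = 1·3 + 2, 3 = 1·2 + 1, 2 = 2·1).
gcd(1, 40) = 1.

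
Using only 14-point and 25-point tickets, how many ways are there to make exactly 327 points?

1

Need nonnegative integers with 14j + 25k = 327.
gcd(14, 25) = 1, and 14·(9) + 25·(-5) = 1.
So (j₀, k₀) = (2943, -1635); general j = 2943 + 25t, k = -1635 - 14t.
j ≥ 0 ⇒ t ≥ -117; k ≥ 0 ⇒ t ≤ -117. That's 1 value of t.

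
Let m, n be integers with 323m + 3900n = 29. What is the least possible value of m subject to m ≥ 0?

1123

gcd(3900, 323):
  3900 = 12·323 + 24
  323 = 13·24 + 11
  24 = 2·11 + 2
  11 = 5·2 + 1
  2 = 2·1
so gcd(3900, 323) = 1.
1 divides 29, so solutions exist.
Back-substitute for Bézout coefficients:
  1 = 11 - 5·2
  ... = 323·(1787) + 3900·(-148)
Scale by 29/1 = 29: (m₀, n₀) = (51823, -4292).
General solution: m = 51823 + 3900t, n = -4292 - 323t for integer t.
m ≥ 0: smallest is 51823 mod 3900 = 1123 (at t = -13), with n = -93.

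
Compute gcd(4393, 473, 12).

gcd(4393, 473) = 1  (4393 = 9·473 + 136, 473 = 3·136 + 65, 136 = 2·65 + 6, 65 = 10·6 + 5, 6 = 1·5 + 1, 5 = 5·1).
gcd(1, 12) = 1.

1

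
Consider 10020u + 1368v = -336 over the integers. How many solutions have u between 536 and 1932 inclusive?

13

gcd(10020, 1368) = 12  (10020 = 7*1368 + 444, 1368 = 3*444 + 36, 444 = 12*36 + 12, 36 = 3*12).
Back-substituting, 10020*(37) + 1368*(-271) = 12.
Scale by -28: particular solution (-1036, 7588); reduce u mod 114: (104, -762).
General solution: u = 104 + 114t, v = -762 - 835t for integer t.
536 ≤ 104 + 114t ≤ 1932 gives t ∈ [4, 16], which is 13 values.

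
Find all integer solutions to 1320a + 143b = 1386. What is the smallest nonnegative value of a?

gcd(1320, 143) = 11  (1320 = 9*143 + 33, 143 = 4*33 + 11, 33 = 3*11).
11 divides 1386, so solutions exist.
Back-substituting, 1320*(-4) + 143*(37) = 11.
Scale by 1386/11 = 126: (a₀, b₀) = (-504, 4662).
General solution: a = -504 + 13t, b = 4662 - 120t for integer t.
a ≥ 0: smallest is -504 mod 13 = 3 (at t = 39), with b = -18.

3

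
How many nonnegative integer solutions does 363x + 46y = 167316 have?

gcd(363, 46) = 1.
By Bézout, 363·(9) + 46·(-71) = 1.
One solution: (34, 3369).
General: x = 34 + 46t, y = 3369 - 363t.
x ≥ 0 ⇒ t ≥ 0; y ≥ 0 ⇒ t ≤ 9. So t ∈ [0, 9]: 10 solutions.

10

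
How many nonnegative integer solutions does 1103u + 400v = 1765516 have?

gcd(1103, 400) = 1  (1103 = 2×400 + 303, 400 = 1×303 + 97, 303 = 3×97 + 12, 97 = 8×12 + 1, 12 = 12×1).
Back-substituting, 1103×(-33) + 400×(91) = 1.
Scale by 1765516: one solution is (-58262028, 160661956). Reduce u mod 400: (372, 3388).
General: u = 372 + 400t, v = 3388 - 1103t.
u ≥ 0 ⇒ t ≥ 0; v ≥ 0 ⇒ t ≤ 3. So t ∈ [0, 3]: 4 solutions.

4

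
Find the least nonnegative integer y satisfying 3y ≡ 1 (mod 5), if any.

gcd(5, 3):
  5 = 1·3 + 2
  3 = 1·2 + 1
  2 = 2·1
so gcd(5, 3) = 1.
1 divides 1, so solutions exist.
Back-substitute for Bézout coefficients:
  1 = 3 - 1·2
  ... = 3·(2) + 5·(-1)
So 3·(2) ≡ 1 (mod 5); multiply by 1: y ≡ 2 (mod 5).
Smallest nonnegative: y = 2 mod 5 = 2.

2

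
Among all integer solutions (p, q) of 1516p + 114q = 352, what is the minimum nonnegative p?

7

gcd(1516, 114):
  1516 = 13*114 + 34
  114 = 3*34 + 12
  34 = 2*12 + 10
  12 = 1*10 + 2
  10 = 5*2
so gcd(1516, 114) = 2.
2 divides 352, so solutions exist.
Back-substitute for Bézout coefficients:
  2 = 12 - 1*10
  ... = 1516*(-10) + 114*(133)
Scale by 352/2 = 176: (p₀, q₀) = (-1760, 23408).
General solution: p = -1760 + 57t, q = 23408 - 758t for integer t.
p ≥ 0: smallest is -1760 mod 57 = 7 (at t = 31), with q = -90.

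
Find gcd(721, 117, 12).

gcd(721, 117):
  721 = 6·117 + 19
  117 = 6·19 + 3
  19 = 6·3 + 1
  3 = 3·1
so gcd(721, 117) = 1.
gcd(1, 12) = 1.

1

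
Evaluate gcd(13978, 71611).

1

gcd(71611, 13978) = 1  (71611 = 5·13978 + 1721, 13978 = 8·1721 + 210, 1721 = 8·210 + 41, 210 = 5·41 + 5, 41 = 8·5 + 1, 5 = 5·1).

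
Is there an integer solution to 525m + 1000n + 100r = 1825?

gcd(1000, 525) = 25.
gcd(25, 100) = 25.
25 divides 1825, so integer solutions exist.

yes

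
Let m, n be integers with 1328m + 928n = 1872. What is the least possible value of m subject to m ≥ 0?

7

gcd(1328, 928):
  1328 = 1·928 + 400
  928 = 2·400 + 128
  400 = 3·128 + 16
  128 = 8·16
so gcd(1328, 928) = 16.
16 divides 1872, so solutions exist.
Back-substitute for Bézout coefficients:
  16 = 400 - 3·128
  ... = 1328·(7) + 928·(-10)
Scale by 1872/16 = 117: (m₀, n₀) = (819, -1170).
General solution: m = 819 + 58t, n = -1170 - 83t for integer t.
m ≥ 0: smallest is 819 mod 58 = 7 (at t = -14), with n = -8.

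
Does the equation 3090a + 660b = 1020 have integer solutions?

yes

gcd(3090, 660) = 30  (3090 = 4·660 + 450, 660 = 1·450 + 210, 450 = 2·210 + 30, 210 = 7·30).
30 divides 1020, so integer solutions exist.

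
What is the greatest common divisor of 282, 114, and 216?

6

gcd(282, 114) = 6  (282 = 2*114 + 54, 114 = 2*54 + 6, 54 = 9*6).
gcd(6, 216) = 6.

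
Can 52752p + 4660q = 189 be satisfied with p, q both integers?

no

gcd(52752, 4660) = 4.
4 does not divide 189 (remainder 1), so no integer solutions.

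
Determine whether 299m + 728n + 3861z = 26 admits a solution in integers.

yes

gcd(728, 299):
  728 = 2×299 + 130
  299 = 2×130 + 39
  130 = 3×39 + 13
  39 = 3×13
so gcd(728, 299) = 13.
gcd(13, 3861) = 13.
13 divides 26, so integer solutions exist.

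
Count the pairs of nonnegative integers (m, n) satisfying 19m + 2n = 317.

8

gcd(19, 2) = 1.
By Bézout, 19×(1) + 2×(-9) = 1.
One solution: (1, 149).
General: m = 1 + 2t, n = 149 - 19t.
m ≥ 0 ⇒ t ≥ 0; n ≥ 0 ⇒ t ≤ 7. So t ∈ [0, 7]: 8 solutions.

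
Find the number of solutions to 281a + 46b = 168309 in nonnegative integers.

gcd(281, 46) = 1.
By Bézout, 281×(-9) + 46×(55) = 1.
One solution: (45, 3384).
General: a = 45 + 46t, b = 3384 - 281t.
a ≥ 0 ⇒ t ≥ 0; b ≥ 0 ⇒ t ≤ 12. So t ∈ [0, 12]: 13 solutions.

13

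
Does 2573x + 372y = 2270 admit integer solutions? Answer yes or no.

gcd(2573, 372) = 31  (2573 = 6·372 + 341, 372 = 1·341 + 31, 341 = 11·31).
31 does not divide 2270 (remainder 7), so no integer solutions.

no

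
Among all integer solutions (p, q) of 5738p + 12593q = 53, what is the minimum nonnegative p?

6753

gcd(12593, 5738):
  12593 = 2*5738 + 1117
  5738 = 5*1117 + 153
  1117 = 7*153 + 46
  153 = 3*46 + 15
  46 = 3*15 + 1
  15 = 15*1
so gcd(12593, 5738) = 1.
1 divides 53, so solutions exist.
Back-substitute for Bézout coefficients:
  1 = 46 - 3*15
  ... = 5738*(-823) + 12593*(375)
Scale by 53/1 = 53: (p₀, q₀) = (-43619, 19875).
General solution: p = -43619 + 12593t, q = 19875 - 5738t for integer t.
p ≥ 0: smallest is -43619 mod 12593 = 6753 (at t = 4), with q = -3077.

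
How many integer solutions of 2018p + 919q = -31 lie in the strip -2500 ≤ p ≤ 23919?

gcd(2018, 919) = 1  (2018 = 2*919 + 180, 919 = 5*180 + 19, 180 = 9*19 + 9, 19 = 2*9 + 1, 9 = 9*1).
Back-substituting, 2018*(-97) + 919*(213) = 1.
Scale by -31: particular solution (3007, -6603); reduce p mod 919: (250, -549).
General solution: p = 250 + 919t, q = -549 - 2018t for integer t.
-2500 ≤ 250 + 919t ≤ 23919 gives t ∈ [-2, 25], which is 28 values.

28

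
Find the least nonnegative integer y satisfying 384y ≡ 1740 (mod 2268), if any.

gcd(2268, 384) = 12.
12 divides 1740, so solutions exist.
By Bézout, 384·(65) + 2268·(-11) = 12.
So 384·(65) ≡ 12 (mod 2268); multiply by 145: y ≡ 9425 (mod 189).
Smallest nonnegative: y = 9425 mod 189 = 164.

164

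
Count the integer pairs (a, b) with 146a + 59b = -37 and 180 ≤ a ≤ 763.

10

gcd(146, 59) = 1.
By Bézout, 146*(19) + 59*(-47) = 1.
Particular solution: (5, -13).
General solution: a = 5 + 59t, b = -13 - 146t for integer t.
180 ≤ 5 + 59t ≤ 763 gives t ∈ [3, 12], which is 10 values.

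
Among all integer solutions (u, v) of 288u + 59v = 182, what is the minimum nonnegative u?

33

gcd(288, 59) = 1  (288 = 4*59 + 52, 59 = 1*52 + 7, 52 = 7*7 + 3, 7 = 2*3 + 1, 3 = 3*1).
1 divides 182, so solutions exist.
Back-substituting, 288*(-17) + 59*(83) = 1.
Scale by 182/1 = 182: (u₀, v₀) = (-3094, 15106).
General solution: u = -3094 + 59t, v = 15106 - 288t for integer t.
u ≥ 0: smallest is -3094 mod 59 = 33 (at t = 53), with v = -158.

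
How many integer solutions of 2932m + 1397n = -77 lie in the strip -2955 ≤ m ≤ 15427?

gcd(2932, 1397) = 1.
By Bézout, 2932*(-658) + 1397*(1381) = 1.
Particular solution: (374, -785).
General solution: m = 374 + 1397t, n = -785 - 2932t for integer t.
-2955 ≤ 374 + 1397t ≤ 15427 gives t ∈ [-2, 10], which is 13 values.

13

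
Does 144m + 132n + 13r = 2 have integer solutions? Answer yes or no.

yes

gcd(144, 132):
  144 = 1*132 + 12
  132 = 11*12
so gcd(144, 132) = 12.
gcd(12, 13) = 1.
1 divides 2, so integer solutions exist.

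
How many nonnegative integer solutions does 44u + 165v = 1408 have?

gcd(165, 44):
  165 = 3·44 + 33
  44 = 1·33 + 11
  33 = 3·11
so gcd(165, 44) = 11.
Back-substitute for Bézout coefficients:
  11 = 44 - 1·33
  ... = 44·(4) + 165·(-1)
Scale by 128: one solution is (512, -128). Reduce u mod 15: (2, 8).
General: u = 2 + 15t, v = 8 - 4t.
u ≥ 0 ⇒ t ≥ 0; v ≥ 0 ⇒ t ≤ 2. So t ∈ [0, 2]: 3 solutions.

3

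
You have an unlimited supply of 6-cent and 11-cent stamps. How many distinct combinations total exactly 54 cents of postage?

Need nonnegative integers with 6j + 11k = 54.
gcd(6, 11) = 1, and 6·(2) + 11·(-1) = 1.
So (j₀, k₀) = (108, -54); general j = 108 + 11t, k = -54 - 6t.
j ≥ 0 ⇒ t ≥ -9; k ≥ 0 ⇒ t ≤ -9. That's 1 value of t.

1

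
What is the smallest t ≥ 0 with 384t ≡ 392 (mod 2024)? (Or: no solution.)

gcd(2024, 384) = 8  (2024 = 5×384 + 104, 384 = 3×104 + 72, 104 = 1×72 + 32, 72 = 2×32 + 8, 32 = 4×8).
8 divides 392, so solutions exist.
Back-substituting, 384×(58) + 2024×(-11) = 8.
So 384×(58) ≡ 8 (mod 2024); multiply by 49: t ≡ 2842 (mod 253).
Smallest nonnegative: t = 2842 mod 253 = 59.

59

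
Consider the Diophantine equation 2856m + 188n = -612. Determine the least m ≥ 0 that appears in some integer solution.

gcd(2856, 188) = 4.
4 divides -612, so solutions exist.
By Bézout, 2856·(21) + 188·(-319) = 4.
Scale by -612/4 = -153: (m₀, n₀) = (-3213, 48807).
General solution: m = -3213 + 47t, n = 48807 - 714t for integer t.
m ≥ 0: smallest is -3213 mod 47 = 30 (at t = 69), with n = -459.

30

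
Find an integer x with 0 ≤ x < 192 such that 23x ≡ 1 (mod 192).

gcd(192, 23) = 1.
By Bézout, 23×(-25) + 192×(3) = 1.
So 23×-25 ≡ 1 (mod 192), and -25 mod 192 = 167.

167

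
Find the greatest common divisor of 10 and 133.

gcd(133, 10):
  133 = 13×10 + 3
  10 = 3×3 + 1
  3 = 3×1
so gcd(133, 10) = 1.

1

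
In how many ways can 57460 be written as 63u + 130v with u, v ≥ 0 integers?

8

gcd(130, 63):
  130 = 2·63 + 4
  63 = 15·4 + 3
  4 = 1·3 + 1
  3 = 3·1
so gcd(130, 63) = 1.
Back-substitute for Bézout coefficients:
  1 = 4 - 1·3
  ... = 63·(-33) + 130·(16)
Scale by 57460: one solution is (-1896180, 919360). Reduce u mod 130: (0, 442).
General: u = 0 + 130t, v = 442 - 63t.
u ≥ 0 ⇒ t ≥ 0; v ≥ 0 ⇒ t ≤ 7. So t ∈ [0, 7]: 8 solutions.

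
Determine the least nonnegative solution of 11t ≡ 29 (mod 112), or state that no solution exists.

23

gcd(112, 11) = 1.
1 divides 29, so solutions exist.
By Bézout, 11·(51) + 112·(-5) = 1.
So 11·(51) ≡ 1 (mod 112); multiply by 29: t ≡ 1479 (mod 112).
Smallest nonnegative: t = 1479 mod 112 = 23.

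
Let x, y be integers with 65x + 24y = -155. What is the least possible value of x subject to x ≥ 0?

5

gcd(65, 24):
  65 = 2*24 + 17
  24 = 1*17 + 7
  17 = 2*7 + 3
  7 = 2*3 + 1
  3 = 3*1
so gcd(65, 24) = 1.
1 divides -155, so solutions exist.
Back-substitute for Bézout coefficients:
  1 = 7 - 2*3
  ... = 65*(-7) + 24*(19)
Scale by -155/1 = -155: (x₀, y₀) = (1085, -2945).
General solution: x = 1085 + 24t, y = -2945 - 65t for integer t.
x ≥ 0: smallest is 1085 mod 24 = 5 (at t = -45), with y = -20.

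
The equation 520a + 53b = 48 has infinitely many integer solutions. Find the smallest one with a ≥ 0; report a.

gcd(520, 53):
  520 = 9×53 + 43
  53 = 1×43 + 10
  43 = 4×10 + 3
  10 = 3×3 + 1
  3 = 3×1
so gcd(520, 53) = 1.
1 divides 48, so solutions exist.
Back-substitute for Bézout coefficients:
  1 = 10 - 3×3
  ... = 520×(-16) + 53×(157)
Scale by 48/1 = 48: (a₀, b₀) = (-768, 7536).
General solution: a = -768 + 53t, b = 7536 - 520t for integer t.
a ≥ 0: smallest is -768 mod 53 = 27 (at t = 15), with b = -264.

27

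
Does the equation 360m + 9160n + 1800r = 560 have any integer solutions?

yes

gcd(9160, 360) = 40  (9160 = 25×360 + 160, 360 = 2×160 + 40, 160 = 4×40).
gcd(40, 1800) = 40.
40 divides 560, so integer solutions exist.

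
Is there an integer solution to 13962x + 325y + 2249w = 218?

no

gcd(13962, 325) = 13  (13962 = 42×325 + 312, 325 = 1×312 + 13, 312 = 24×13).
gcd(13, 2249) = 13.
13 does not divide 218 (remainder 10), so no integer solutions.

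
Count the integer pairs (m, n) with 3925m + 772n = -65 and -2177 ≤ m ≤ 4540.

8

gcd(3925, 772) = 1.
By Bézout, 3925*(-95) + 772*(483) = 1.
Particular solution: (771, -3920).
General solution: m = 771 + 772t, n = -3920 - 3925t for integer t.
-2177 ≤ 771 + 772t ≤ 4540 gives t ∈ [-3, 4], which is 8 values.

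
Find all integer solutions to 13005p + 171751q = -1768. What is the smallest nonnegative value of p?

5124

gcd(171751, 13005) = 17  (171751 = 13×13005 + 2686, 13005 = 4×2686 + 2261, 2686 = 1×2261 + 425, 2261 = 5×425 + 136, 425 = 3×136 + 17, 136 = 8×17).
17 divides -1768, so solutions exist.
Back-substituting, 13005×(-1215) + 171751×(92) = 17.
Scale by -1768/17 = -104: (p₀, q₀) = (126360, -9568).
General solution: p = 126360 + 10103t, q = -9568 - 765t for integer t.
p ≥ 0: smallest is 126360 mod 10103 = 5124 (at t = -12), with q = -388.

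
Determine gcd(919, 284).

gcd(919, 284) = 1  (919 = 3×284 + 67, 284 = 4×67 + 16, 67 = 4×16 + 3, 16 = 5×3 + 1, 3 = 3×1).

1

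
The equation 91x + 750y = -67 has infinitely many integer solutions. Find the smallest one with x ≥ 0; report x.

263

gcd(750, 91) = 1.
1 divides -67, so solutions exist.
By Bézout, 91×(-239) + 750×(29) = 1.
Scale by -67/1 = -67: (x₀, y₀) = (16013, -1943).
General solution: x = 16013 + 750t, y = -1943 - 91t for integer t.
x ≥ 0: smallest is 16013 mod 750 = 263 (at t = -21), with y = -32.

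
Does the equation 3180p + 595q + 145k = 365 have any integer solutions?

yes

gcd(3180, 595) = 5  (3180 = 5·595 + 205, 595 = 2·205 + 185, 205 = 1·185 + 20, 185 = 9·20 + 5, 20 = 4·5).
gcd(5, 145) = 5.
5 divides 365, so integer solutions exist.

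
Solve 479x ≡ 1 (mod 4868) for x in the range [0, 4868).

4431

gcd(4868, 479) = 1  (4868 = 10*479 + 78, 479 = 6*78 + 11, 78 = 7*11 + 1, 11 = 11*1).
Back-substituting, 479*(-437) + 4868*(43) = 1.
So 479*-437 ≡ 1 (mod 4868), and -437 mod 4868 = 4431.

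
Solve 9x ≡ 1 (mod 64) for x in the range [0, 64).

gcd(64, 9) = 1.
By Bézout, 9·(-7) + 64·(1) = 1.
So 9·-7 ≡ 1 (mod 64), and -7 mod 64 = 57.

57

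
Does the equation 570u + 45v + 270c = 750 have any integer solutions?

gcd(570, 45) = 15  (570 = 12*45 + 30, 45 = 1*30 + 15, 30 = 2*15).
gcd(15, 270) = 15.
15 divides 750, so integer solutions exist.

yes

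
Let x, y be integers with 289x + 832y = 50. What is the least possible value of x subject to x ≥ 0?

242

gcd(832, 289) = 1.
1 divides 50, so solutions exist.
By Bézout, 289×(-95) + 832×(33) = 1.
Scale by 50/1 = 50: (x₀, y₀) = (-4750, 1650).
General solution: x = -4750 + 832t, y = 1650 - 289t for integer t.
x ≥ 0: smallest is -4750 mod 832 = 242 (at t = 6), with y = -84.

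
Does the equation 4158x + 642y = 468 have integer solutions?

yes

gcd(4158, 642) = 6  (4158 = 6·642 + 306, 642 = 2·306 + 30, 306 = 10·30 + 6, 30 = 5·6).
6 divides 468, so integer solutions exist.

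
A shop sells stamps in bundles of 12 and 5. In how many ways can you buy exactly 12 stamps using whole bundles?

Need nonnegative integers with 12j + 5k = 12.
gcd(12, 5) = 1, and 12·(-2) + 5·(5) = 1.
So (j₀, k₀) = (-24, 60); general j = -24 + 5t, k = 60 - 12t.
j ≥ 0 ⇒ t ≥ 5; k ≥ 0 ⇒ t ≤ 5. That's 1 value of t.

1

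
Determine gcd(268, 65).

gcd(268, 65):
  268 = 4*65 + 8
  65 = 8*8 + 1
  8 = 8*1
so gcd(268, 65) = 1.

1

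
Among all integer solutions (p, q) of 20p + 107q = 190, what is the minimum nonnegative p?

gcd(107, 20) = 1.
1 divides 190, so solutions exist.
By Bézout, 20·(-16) + 107·(3) = 1.
Scale by 190/1 = 190: (p₀, q₀) = (-3040, 570).
General solution: p = -3040 + 107t, q = 570 - 20t for integer t.
p ≥ 0: smallest is -3040 mod 107 = 63 (at t = 29), with q = -10.

63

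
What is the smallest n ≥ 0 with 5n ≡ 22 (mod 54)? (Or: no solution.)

gcd(54, 5) = 1  (54 = 10·5 + 4, 5 = 1·4 + 1, 4 = 4·1).
1 divides 22, so solutions exist.
Back-substituting, 5·(11) + 54·(-1) = 1.
So 5·(11) ≡ 1 (mod 54); multiply by 22: n ≡ 242 (mod 54).
Smallest nonnegative: n = 242 mod 54 = 26.

26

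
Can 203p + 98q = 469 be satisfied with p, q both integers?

yes

gcd(203, 98):
  203 = 2×98 + 7
  98 = 14×7
so gcd(203, 98) = 7.
7 divides 469, so integer solutions exist.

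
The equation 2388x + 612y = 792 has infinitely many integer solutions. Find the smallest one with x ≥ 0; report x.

48

gcd(2388, 612) = 12  (2388 = 3·612 + 552, 612 = 1·552 + 60, 552 = 9·60 + 12, 60 = 5·12).
12 divides 792, so solutions exist.
Back-substituting, 2388·(10) + 612·(-39) = 12.
Scale by 792/12 = 66: (x₀, y₀) = (660, -2574).
General solution: x = 660 + 51t, y = -2574 - 199t for integer t.
x ≥ 0: smallest is 660 mod 51 = 48 (at t = -12), with y = -186.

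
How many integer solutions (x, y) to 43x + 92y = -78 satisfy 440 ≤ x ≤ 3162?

gcd(92, 43):
  92 = 2*43 + 6
  43 = 7*6 + 1
  6 = 6*1
so gcd(92, 43) = 1.
Back-substitute for Bézout coefficients:
  1 = 43 - 7*6
  ... = 43*(15) + 92*(-7)
Scale by -78: particular solution (-1170, 546); reduce x mod 92: (26, -13).
General solution: x = 26 + 92t, y = -13 - 43t for integer t.
440 ≤ 26 + 92t ≤ 3162 gives t ∈ [5, 34], which is 30 values.

30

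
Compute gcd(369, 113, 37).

1

gcd(369, 113):
  369 = 3*113 + 30
  113 = 3*30 + 23
  30 = 1*23 + 7
  23 = 3*7 + 2
  7 = 3*2 + 1
  2 = 2*1
so gcd(369, 113) = 1.
gcd(1, 37) = 1.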